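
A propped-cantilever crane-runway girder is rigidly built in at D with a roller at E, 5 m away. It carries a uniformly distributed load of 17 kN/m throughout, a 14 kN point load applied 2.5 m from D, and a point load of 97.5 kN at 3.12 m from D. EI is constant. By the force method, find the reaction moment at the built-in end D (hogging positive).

Take the reaction at E as the redundant and release it; the primary structure is a cantilever fixed at D.
Deflection at E on the released cantilever, summing each load's contribution:
  UDL 17: wL⁴/(8EI) = 1328/EI
  point load 14 at a = 2.5: Pa²(3L − a)/(6EI) = 182.3/EI
  point load 97.5 at a = 3.12: Pa²(3L − a)/(6EI) = 1879/EI
  δ_0 = 3390/EI
Tip deflection under a unit load at E: L³/(3EI) = 41.67/EI.
The prop prevents deflection at E: R_E = δ_0/δ_{EE} = 3390/41.67 = 81.35 kN.
Moment equilibrium about D: M_D = Σ(load moments about D) − R_E·L = 551.7 − 81.35×5 = 144.9 kN·m.

M_D = 144.9 kN·m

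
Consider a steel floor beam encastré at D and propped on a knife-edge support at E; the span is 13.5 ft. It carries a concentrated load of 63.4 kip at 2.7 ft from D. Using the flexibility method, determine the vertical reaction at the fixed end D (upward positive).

R_D = 59.85 kip

Release the roller at E. Primary structure: cantilever fixed at D.
Primary-structure tip deflection at E by superposition:
  point load 63.4 at a = 2.7: Pa²(3L − a)/(6EI) = 2912/EI
Tip deflection under a unit load at E: L³/(3EI) = 820.1/EI.
The prop prevents deflection at E: R_E = δ_0/δ_{EE} = 2912/820.1 = 3.55 kip.
Vertical equilibrium: R_D = ΣP − R_E = 63.4 − 3.55 = 59.85 kip.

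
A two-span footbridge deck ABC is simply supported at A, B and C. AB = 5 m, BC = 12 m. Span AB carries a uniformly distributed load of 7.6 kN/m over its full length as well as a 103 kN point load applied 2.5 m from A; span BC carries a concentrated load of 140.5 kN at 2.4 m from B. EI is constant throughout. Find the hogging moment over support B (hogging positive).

Release continuity at B by inserting a hinge; the redundant is the internal moment M_B. The primary structure is two simply-supported spans AB and BC.
End slopes at the hinge B, treating each span as simply supported:
  span AB: UDL 7.6: wL³/(24EI) = 39.58/EI
  span AB: point load 103 at a = 2.5: Pab(L + a)/(6LEI) = 160.9/EI
  span BC: point load 140.5 at a = 2.4: Pab(L + b)/(6LEI) = 971.1/EI
  relative rotation θ_0 = (200.5 + 971.1)/EI = 1172/EI
A unit hogging moment at B produces rotation L₁/(3EI) + L₂/(3EI) = 5.667/EI.
Compatibility: M_B·(L₁+L₂)/(3EI) = θ_0, giving M_B = 206.8 kN·m (hogging).

M_B = 206.8 kN·m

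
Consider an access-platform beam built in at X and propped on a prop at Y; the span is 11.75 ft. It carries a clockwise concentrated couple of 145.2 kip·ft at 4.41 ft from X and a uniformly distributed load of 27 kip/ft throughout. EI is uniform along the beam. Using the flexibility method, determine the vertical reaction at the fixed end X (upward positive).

R_X = 187 kip

Take the reaction at Y as the redundant and release it; the primary structure is a cantilever fixed at X.
Deflection at Y on the released cantilever, summing each load's contribution:
  clockwise couple 145.2 at a = 4.41: M₀a(2L − a)/(2EI) = 6112/EI
  UDL 27: wL⁴/(8EI) = 64332/EI
  δ_0 = 70444/EI
Flexibility coefficient — unit upward force at Y: δ_{YY} = L³/(3EI) = 540.7/EI.
The prop prevents deflection at Y: R_Y = δ_0/δ_{YY} = 70444/540.7 = 130.3 kip.
Vertical equilibrium: R_X = ΣP − R_Y = 317.2 − 130.3 = 187 kip.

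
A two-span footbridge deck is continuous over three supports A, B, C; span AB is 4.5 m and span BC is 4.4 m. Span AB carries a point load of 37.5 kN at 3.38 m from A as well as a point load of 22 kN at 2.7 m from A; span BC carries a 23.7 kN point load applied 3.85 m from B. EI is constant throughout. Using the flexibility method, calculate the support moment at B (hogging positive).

Insert a hinge at B; M_B is the redundant, and each span becomes simply supported.
Rotations at B on the released spans (each span's end-slope, ×1/EI):
  span AB: point load 37.5 at a = 3.38: Pab(L + a)/(6LEI) = 41.43/EI
  span AB: point load 22 at a = 2.7: Pab(L + a)/(6LEI) = 28.51/EI
  span BC: point load 23.7 at a = 3.85: Pab(L + b)/(6LEI) = 9.41/EI
  relative rotation θ_0 = (69.94 + 9.41)/EI = 79.35/EI
A unit hogging moment at B produces rotation L₁/(3EI) + L₂/(3EI) = 2.967/EI.
Compatibility: M_B·(L₁+L₂)/(3EI) = θ_0, giving M_B = 26.75 kN·m (hogging).

M_B = 26.75 kN·m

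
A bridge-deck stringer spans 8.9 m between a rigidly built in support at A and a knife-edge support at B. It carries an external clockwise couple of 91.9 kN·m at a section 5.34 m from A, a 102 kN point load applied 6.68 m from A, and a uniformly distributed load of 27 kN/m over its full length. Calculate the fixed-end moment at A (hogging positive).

M_A = 349.6 kN·m

Choose R_B as the redundant. The primary structure is the cantilever fixed at A.
Downward deflection at the released point B due to the loads:
  clockwise couple 91.9 at a = 5.34: M₀a(2L − a)/(2EI) = 3057/EI
  point load 102 at a = 6.68: Pa²(3L − a)/(6EI) = 15187/EI
  UDL 27: wL⁴/(8EI) = 21176/EI
  δ_0 = 39420/EI
Tip deflection under a unit load at B: L³/(3EI) = 235/EI.
The prop prevents deflection at B: R_B = δ_0/δ_{BB} = 39420/235 = 167.8 kN.
Moment equilibrium about A: M_A = Σ(load moments about A) − R_B·L = 1843 − 167.8×8.9 = 349.6 kN·m.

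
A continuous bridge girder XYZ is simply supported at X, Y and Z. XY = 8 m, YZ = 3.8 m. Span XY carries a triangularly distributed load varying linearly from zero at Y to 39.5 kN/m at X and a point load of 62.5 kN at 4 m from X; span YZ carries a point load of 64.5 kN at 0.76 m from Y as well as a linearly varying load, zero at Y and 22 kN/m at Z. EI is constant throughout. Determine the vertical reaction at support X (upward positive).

R_X = 114 kN

Release continuity at Y by inserting a hinge; the redundant is the internal moment M_Y. The primary structure is two simply-supported spans XY and YZ.
Discontinuity in slope at Y on the released structure — sum the simple-span end rotations:
  span XY: triangular load, peak 39.5: 7w₀L³/(360EI) = 393.2/EI
  span XY: point load 62.5 at a = 4: Pab(L + a)/(6LEI) = 250/EI
  span YZ: point load 64.5 at a = 0.76: Pab(L + b)/(6LEI) = 44.71/EI
  span YZ: triangular load, peak 22: 7w₀L³/(360EI) = 23.47/EI
  relative rotation θ_0 = (643.2 + 68.18)/EI = 711.4/EI
A unit hogging moment at Y produces rotation L₁/(3EI) + L₂/(3EI) = 3.933/EI.
Slope continuity at Y: θ_0 = M_Y·3.933/EI, so M_Y = 711.4/3.933 = 180.9 kN·m (hogging).
Span XY, ΣM about X with M_Y applied at Y: R_Y^{XY}·8 = 671.3 + 180.9, so R_Y^{XY} = 106.5 kN and R_X = 220.5 − 106.5 = 114 kN.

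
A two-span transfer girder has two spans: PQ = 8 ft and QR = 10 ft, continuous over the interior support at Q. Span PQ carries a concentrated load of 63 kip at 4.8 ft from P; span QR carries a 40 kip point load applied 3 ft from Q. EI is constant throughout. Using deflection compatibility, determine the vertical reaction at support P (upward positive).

R_P = 14.87 kip

Insert a hinge at Q; M_Q is the redundant, and each span becomes simply supported.
End slopes at the hinge Q, treating each span as simply supported:
  span PQ: point load 63 at a = 4.8: Pab(L + a)/(6LEI) = 258/EI
  span QR: point load 40 at a = 3: Pab(L + b)/(6LEI) = 238/EI
  relative rotation θ_0 = (258 + 238)/EI = 496/EI
A unit hogging moment at Q produces rotation L₁/(3EI) + L₂/(3EI) = 6/EI.
Compatibility: M_Q·(L₁+L₂)/(3EI) = θ_0, giving M_Q = 82.67 kip·ft (hogging).
Span PQ, ΣM about P with M_Q applied at Q: R_Q^{PQ}·8 = 302.4 + 82.67, so R_Q^{PQ} = 48.13 kip and R_P = 63 − 48.13 = 14.87 kip.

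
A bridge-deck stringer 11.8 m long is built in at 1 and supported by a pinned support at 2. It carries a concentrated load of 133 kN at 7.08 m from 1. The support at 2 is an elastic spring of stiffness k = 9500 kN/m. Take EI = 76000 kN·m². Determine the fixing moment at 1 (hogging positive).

Take the reaction at 2 as the redundant and release it; the primary structure is a cantilever fixed at 1.
Downward deflection at the released point 2 due to the loads:
  point load 133 at a = 7.08: Pa²(3L − a)/(6EI) = 31467/EI
Flexibility coefficient — unit upward force at 2: δ_{22} = L³/(3EI) = 547.7/EI.
With EI = 76000 kN·m²: δ_0 = 0.41404 m and δ_{22} = 0.007206 m/kN.
Compatibility — the spring shortens by R_2/k under the reaction it provides: δ_0 − R_2·δ_{22} = R_2/k. With 1/k = 0.000105 m/kN, R_2 = δ_0 / (δ_{22} + 1/k) = 0.41404 / (0.007206 + 0.000105) = 56.63 kN.
Moment equilibrium about 1: M_1 = Σ(load moments about 1) − R_2·L = 941.6 − 56.63×11.8 = 273.4 kN·m.

M_1 = 273.4 kN·m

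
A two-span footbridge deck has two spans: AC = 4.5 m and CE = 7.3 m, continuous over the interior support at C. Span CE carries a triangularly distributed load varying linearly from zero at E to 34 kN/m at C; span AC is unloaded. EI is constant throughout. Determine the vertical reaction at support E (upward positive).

Insert a hinge at C; M_C is the redundant, and each span becomes simply supported.
Discontinuity in slope at C on the released structure — sum the simple-span end rotations:
  span CE: triangular load, peak 34: w₀L³/(45EI) = 293.9/EI
  relative rotation θ_0 = (0 + 293.9)/EI = 293.9/EI
A unit hogging moment at C produces rotation L₁/(3EI) + L₂/(3EI) = 3.933/EI.
Slope continuity at C: θ_0 = M_C·3.933/EI, so M_C = 293.9/3.933 = 74.73 kN·m (hogging).
Span CE, ΣM about E: R_C^{CE}·7.3 = 604 + 74.73, so R_C^{CE} = 92.97 kN and R_E = 124.1 − 92.97 = 31.13 kN.

R_E = 31.13 kN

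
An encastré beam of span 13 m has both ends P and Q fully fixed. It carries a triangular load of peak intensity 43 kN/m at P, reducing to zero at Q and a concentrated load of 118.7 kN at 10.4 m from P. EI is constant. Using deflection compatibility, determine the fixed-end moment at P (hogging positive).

Release both end moments; the primary structure is a simply-supported span PQ with redundants M_P and M_Q.
End rotations of the released simple span under the applied load (×1/EI):
  at P: triangular load, peak 43: w₀L³/(45EI) = 2099/EI
  at Q: triangular load, peak 43: 7w₀L³/(360EI) = 1837/EI
  at P: point load 118.7 at a = 10.4: Pab(L + b)/(6LEI) = 641.9/EI
  at Q: point load 118.7 at a = 10.4: Pab(L + a)/(6LEI) = 962.9/EI
  θ_P0 = 2741/EI,  θ_Q0 = 2800/EI
Flexibility coefficients: a unit moment at one end gives L/(3EI) there and L/(6EI) at the far end, so f₁₁ = f₂₂ = 4.333/EI and f₁₂ = f₂₁ = 2.167/EI.
Compatibility — zero rotation at each built-in end:
  4.333 M_P + 2.167 M_Q = 2741
  2.167 M_P + 4.333 M_Q = 2800
Solving the pair gives M_P = 412.7 kN·m and M_Q = 439.8 kN·m (hogging).

M_P = 412.7 kN·m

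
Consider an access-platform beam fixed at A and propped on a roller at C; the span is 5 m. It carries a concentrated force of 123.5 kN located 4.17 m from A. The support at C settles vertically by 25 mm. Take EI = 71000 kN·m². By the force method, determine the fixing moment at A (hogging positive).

Take the reaction at C as the redundant and release it; the primary structure is a cantilever fixed at A.
Free-end deflection of the primary structure under the applied loading (downward +):
  point load 123.5 at a = 4.17: Pa²(3L − a)/(6EI) = 3876/EI
Flexibility coefficient — unit upward force at C: δ_{CC} = L³/(3EI) = 41.67/EI.
With EI = 71000 kN·m²: δ_0 = 0.054596 m and δ_{CC} = 0.000587 m/kN.
Compatibility — the beam at C must follow the support down by 0.025 m: δ_0 − R_C·δ_{CC} = 0.025, so R_C = (0.054596 − 0.025)/0.000587 = 50.43 kN.
Moment equilibrium about A: M_A = Σ(load moments about A) − R_C·L = 515 − 50.43×5 = 262.8 kN·m.

M_A = 262.8 kN·m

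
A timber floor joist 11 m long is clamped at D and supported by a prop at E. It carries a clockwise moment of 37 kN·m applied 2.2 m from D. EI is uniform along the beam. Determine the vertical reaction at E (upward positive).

R_E = 1.816 kN

Remove the prop at E; the released (primary) structure is a cantilever built in at D.
Primary-structure tip deflection at E by superposition:
  clockwise couple 37 at a = 2.2: M₀a(2L − a)/(2EI) = 805.9/EI
Flexibility coefficient — unit upward force at E: δ_{EE} = L³/(3EI) = 443.7/EI.
The prop prevents deflection at E: R_E = δ_0/δ_{EE} = 805.9/443.7 = 1.816 kN.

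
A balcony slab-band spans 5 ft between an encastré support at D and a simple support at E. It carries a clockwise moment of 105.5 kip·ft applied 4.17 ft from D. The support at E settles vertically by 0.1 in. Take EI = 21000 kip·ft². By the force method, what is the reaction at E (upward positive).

Take the reaction at E as the redundant and release it; the primary structure is a cantilever fixed at D.
Primary-structure tip deflection at E by superposition:
  clockwise couple 105.5 at a = 4.17: M₀a(2L − a)/(2EI) = 1282/EI
Tip deflection under a unit load at E: L³/(3EI) = 41.67/EI.
With EI = 21000 kip·ft²: δ_0 = 0.061067 ft and δ_{EE} = 0.001984 ft/kip.
Compatibility — the beam at E must follow the support down by 0.008333 ft: δ_0 − R_E·δ_{EE} = 0.008333, so R_E = (0.061067 − 0.008333)/0.001984 = 26.58 kip.

R_E = 26.58 kip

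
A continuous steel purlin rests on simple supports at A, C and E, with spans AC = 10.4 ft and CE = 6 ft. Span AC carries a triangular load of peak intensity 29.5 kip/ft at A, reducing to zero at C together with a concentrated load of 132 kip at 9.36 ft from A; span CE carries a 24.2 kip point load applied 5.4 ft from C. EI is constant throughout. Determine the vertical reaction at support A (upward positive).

R_A = 96.71 kip

Release continuity at C by inserting a hinge; the redundant is the internal moment M_C. The primary structure is two simply-supported spans AC and CE.
Discontinuity in slope at C on the released structure — sum the simple-span end rotations:
  span AC: triangular load, peak 29.5: 7w₀L³/(360EI) = 645.2/EI
  span AC: point load 132 at a = 9.36: Pab(L + a)/(6LEI) = 406.9/EI
  span CE: point load 24.2 at a = 5.4: Pab(L + b)/(6LEI) = 14.37/EI
  relative rotation θ_0 = (1052 + 14.37)/EI = 1067/EI
A unit hogging moment at C produces rotation L₁/(3EI) + L₂/(3EI) = 5.467/EI.
Compatibility: M_C·(L₁+L₂)/(3EI) = θ_0, giving M_C = 195.1 kip·ft (hogging).
Span AC, ΣM about A with M_C applied at C: R_C^{AC}·10.4 = 1767 + 195.1, so R_C^{AC} = 188.7 kip and R_A = 285.4 − 188.7 = 96.71 kip.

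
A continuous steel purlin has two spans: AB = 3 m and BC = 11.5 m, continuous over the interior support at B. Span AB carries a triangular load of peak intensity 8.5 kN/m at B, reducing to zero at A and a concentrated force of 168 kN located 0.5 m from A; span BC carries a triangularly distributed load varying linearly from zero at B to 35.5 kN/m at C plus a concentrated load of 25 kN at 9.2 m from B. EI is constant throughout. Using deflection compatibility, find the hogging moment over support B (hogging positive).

M_B = 248.6 kN·m

Release continuity at B by inserting a hinge; the redundant is the internal moment M_B. The primary structure is two simply-supported spans AB and BC.
Rotations at B on the released spans (each span's end-slope, ×1/EI):
  span AB: triangular load, peak 8.5: w₀L³/(45EI) = 5.1/EI
  span AB: point load 168 at a = 0.5: Pab(L + a)/(6LEI) = 40.83/EI
  span BC: triangular load, peak 35.5: 7w₀L³/(360EI) = 1050/EI
  span BC: point load 25 at a = 9.2: Pab(L + b)/(6LEI) = 105.8/EI
  relative rotation θ_0 = (45.93 + 1156)/EI = 1202/EI
A unit hogging moment at B produces rotation L₁/(3EI) + L₂/(3EI) = 4.833/EI.
Compatibility: M_B·(L₁+L₂)/(3EI) = θ_0, giving M_B = 248.6 kN·m (hogging).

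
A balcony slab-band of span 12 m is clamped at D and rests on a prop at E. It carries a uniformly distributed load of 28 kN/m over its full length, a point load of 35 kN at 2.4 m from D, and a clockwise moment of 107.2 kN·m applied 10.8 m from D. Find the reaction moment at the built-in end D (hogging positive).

Remove the prop at E; the released (primary) structure is a cantilever built in at D.
Deflection at E on the released cantilever, summing each load's contribution:
  UDL 28: wL⁴/(8EI) = 72576/EI
  point load 35 at a = 2.4: Pa²(3L − a)/(6EI) = 1129/EI
  clockwise couple 107.2 at a = 10.8: M₀a(2L − a)/(2EI) = 7641/EI
  δ_0 = 81346/EI
Tip deflection under a unit load at E: L³/(3EI) = 576/EI.
Compatibility at E: δ_0 − R_E·δ_{EE} = 0, so R_E = 81346/576 = 141.2 kN.
Moment equilibrium about D: M_D = Σ(load moments about D) − R_E·L = 2207 − 141.2×12 = 512.5 kN·m.

M_D = 512.5 kN·m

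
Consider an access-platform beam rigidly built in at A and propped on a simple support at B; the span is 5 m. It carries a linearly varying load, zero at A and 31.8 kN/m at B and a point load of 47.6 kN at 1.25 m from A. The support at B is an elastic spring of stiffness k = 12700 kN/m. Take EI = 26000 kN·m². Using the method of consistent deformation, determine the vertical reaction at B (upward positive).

R_B = 45.58 kN

Remove the prop at B; the released (primary) structure is a cantilever built in at A.
Primary-structure tip deflection at B by superposition:
  triangular load, peak 31.8 at the free end: 11w₀L⁴/(120EI) = 1822/EI
  point load 47.6 at a = 1.25: Pa²(3L − a)/(6EI) = 170.4/EI
  δ_0 = 1992/EI
Flexibility coefficient — unit upward force at B: δ_{BB} = L³/(3EI) = 41.67/EI.
With EI = 26000 kN·m²: δ_0 = 0.076628 m and δ_{BB} = 0.001603 m/kN.
Compatibility — the spring shortens by R_B/k under the reaction it provides: δ_0 − R_B·δ_{BB} = R_B/k. With 1/k = 0.000079 m/kN, R_B = δ_0 / (δ_{BB} + 1/k) = 0.076628 / (0.001603 + 0.000079) = 45.58 kN.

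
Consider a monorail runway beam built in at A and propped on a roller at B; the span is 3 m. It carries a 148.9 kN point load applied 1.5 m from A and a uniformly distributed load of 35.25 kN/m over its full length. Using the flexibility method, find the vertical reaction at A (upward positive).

R_A = 168.5 kN

Remove the prop at B; the released (primary) structure is a cantilever built in at A.
Deflection at B on the released cantilever, summing each load's contribution:
  point load 148.9 at a = 1.5: Pa²(3L − a)/(6EI) = 418.8/EI
  UDL 35.25: wL⁴/(8EI) = 356.9/EI
  δ_0 = 775.7/EI
Tip deflection under a unit load at B: L³/(3EI) = 9/EI.
Compatibility at B: δ_0 − R_B·δ_{BB} = 0, so R_B = 775.7/9 = 86.19 kN.
Vertical equilibrium: R_A = ΣP − R_B = 254.7 − 86.19 = 168.5 kN.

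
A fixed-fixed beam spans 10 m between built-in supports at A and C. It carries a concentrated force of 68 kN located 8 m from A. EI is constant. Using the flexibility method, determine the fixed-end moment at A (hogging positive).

Release both end moments; the primary structure is a simply-supported span AC with redundants M_A and M_C.
End rotations of the released simple span under the applied load (×1/EI):
  at A: point load 68 at a = 8: Pab(L + b)/(6LEI) = 217.6/EI
  at C: point load 68 at a = 8: Pab(L + a)/(6LEI) = 326.4/EI
  θ_A0 = 217.6/EI,  θ_C0 = 326.4/EI
Flexibility coefficients: a unit moment at one end gives L/(3EI) there and L/(6EI) at the far end, so f₁₁ = f₂₂ = 3.333/EI and f₁₂ = f₂₁ = 1.667/EI.
Compatibility — zero rotation at each built-in end:
  3.333 M_A + 1.667 M_C = 217.6
  1.667 M_A + 3.333 M_C = 326.4
Solving the pair gives M_A = 21.76 kN·m and M_C = 87.04 kN·m (hogging).

M_A = 21.76 kN·m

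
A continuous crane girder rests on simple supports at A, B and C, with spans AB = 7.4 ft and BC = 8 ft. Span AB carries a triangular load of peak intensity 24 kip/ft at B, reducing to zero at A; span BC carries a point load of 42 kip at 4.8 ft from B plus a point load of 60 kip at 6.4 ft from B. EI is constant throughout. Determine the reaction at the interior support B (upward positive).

Insert a hinge at B; M_B is the redundant, and each span becomes simply supported.
Discontinuity in slope at B on the released structure — sum the simple-span end rotations:
  span AB: triangular load, peak 24: w₀L³/(45EI) = 216.1/EI
  span BC: point load 42 at a = 4.8: Pab(L + b)/(6LEI) = 150.5/EI
  span BC: point load 60 at a = 6.4: Pab(L + b)/(6LEI) = 122.9/EI
  relative rotation θ_0 = (216.1 + 273.4)/EI = 489.5/EI
A unit hogging moment at B produces rotation L₁/(3EI) + L₂/(3EI) = 5.133/EI.
Compatibility: M_B·(L₁+L₂)/(3EI) = θ_0, giving M_B = 95.36 kip·ft (hogging).
Span AB, ΣM about A with M_B applied at B: R_B^{AB}·7.4 = 438.1 + 95.36, so R_B^{AB} = 72.09 kip and R_A = 88.8 − 72.09 = 16.71 kip.
Span BC, ΣM about C: R_B^{BC}·8 = 230.4 + 95.36, so R_B^{BC} = 40.72 kip and R_C = 102 − 40.72 = 61.28 kip.
R_B = 72.09 + 40.72 = 112.8 kip.

R_B = 112.8 kip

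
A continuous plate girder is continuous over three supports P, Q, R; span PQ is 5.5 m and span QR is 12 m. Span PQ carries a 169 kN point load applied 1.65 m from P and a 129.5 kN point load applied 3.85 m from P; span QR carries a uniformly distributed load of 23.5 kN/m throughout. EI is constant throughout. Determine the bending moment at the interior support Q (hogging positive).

M_Q = 369.9 kN·m

Take M_Q as the redundant. Released structure: two simple spans PQ and QR with a hinge at Q.
Discontinuity in slope at Q on the released structure — sum the simple-span end rotations:
  span PQ: point load 169 at a = 1.65: Pab(L + a)/(6LEI) = 232.6/EI
  span PQ: point load 129.5 at a = 3.85: Pab(L + a)/(6LEI) = 233.1/EI
  span QR: UDL 23.5: wL³/(24EI) = 1692/EI
  relative rotation θ_0 = (465.7 + 1692)/EI = 2158/EI
A unit hogging moment at Q produces rotation L₁/(3EI) + L₂/(3EI) = 5.833/EI.
Slope continuity at Q: θ_0 = M_Q·5.833/EI, so M_Q = 2158/5.833 = 369.9 kN·m (hogging).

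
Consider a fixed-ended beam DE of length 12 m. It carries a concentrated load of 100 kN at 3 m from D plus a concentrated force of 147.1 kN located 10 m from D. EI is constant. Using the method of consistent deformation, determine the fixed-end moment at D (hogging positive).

Release both end moments; the primary structure is a simply-supported span DE with redundants M_D and M_E.
On the primary (simply-supported) span, the end slopes from the loading are:
  at D: point load 100 at a = 3: Pab(L + b)/(6LEI) = 787.5/EI
  at E: point load 100 at a = 3: Pab(L + a)/(6LEI) = 562.5/EI
  at D: point load 147.1 at a = 10: Pab(L + b)/(6LEI) = 572.1/EI
  at E: point load 147.1 at a = 10: Pab(L + a)/(6LEI) = 898.9/EI
  θ_D0 = 1360/EI,  θ_E0 = 1461/EI
Flexibility coefficients: a unit moment at one end gives L/(3EI) there and L/(6EI) at the far end, so f₁₁ = f₂₂ = 4/EI and f₁₂ = f₂₁ = 2/EI.
Compatibility — zero rotation at each built-in end:
  4 M_D + 2 M_E = 1360
  2 M_D + 4 M_E = 1461
Solving the pair gives M_D = 209.6 kN·m and M_E = 260.6 kN·m (hogging).

M_D = 209.6 kN·m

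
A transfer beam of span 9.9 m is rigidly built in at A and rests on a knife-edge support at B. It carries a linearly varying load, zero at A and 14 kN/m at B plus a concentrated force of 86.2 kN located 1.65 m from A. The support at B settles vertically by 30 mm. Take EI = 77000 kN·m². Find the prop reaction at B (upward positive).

R_B = 34.37 kN

Remove the prop at B; the released (primary) structure is a cantilever built in at A.
Downward deflection at the released point B due to the loads:
  triangular load, peak 14 at the free end: 11w₀L⁴/(120EI) = 12328/EI
  point load 86.2 at a = 1.65: Pa²(3L − a)/(6EI) = 1097/EI
  δ_0 = 13425/EI
Flexibility coefficient — unit upward force at B: δ_{BB} = L³/(3EI) = 323.4/EI.
With EI = 77000 kN·m²: δ_0 = 0.17435 m and δ_{BB} = 0.0042 m/kN.
Compatibility — the beam at B must follow the support down by 0.03 m: δ_0 − R_B·δ_{BB} = 0.03, so R_B = (0.17435 − 0.03)/0.0042 = 34.37 kN.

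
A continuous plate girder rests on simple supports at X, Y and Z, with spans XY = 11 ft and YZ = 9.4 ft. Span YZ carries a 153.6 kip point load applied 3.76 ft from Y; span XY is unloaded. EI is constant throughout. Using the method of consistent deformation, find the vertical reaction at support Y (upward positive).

R_Y = 117.4 kip

Take M_Y as the redundant. Released structure: two simple spans XY and YZ with a hinge at Y.
Rotations at Y on the released spans (each span's end-slope, ×1/EI):
  span YZ: point load 153.6 at a = 3.76: Pab(L + b)/(6LEI) = 868.6/EI
  relative rotation θ_0 = (0 + 868.6)/EI = 868.6/EI
A unit hogging moment at Y produces rotation L₁/(3EI) + L₂/(3EI) = 6.8/EI.
Compatibility: M_Y·(L₁+L₂)/(3EI) = θ_0, giving M_Y = 127.7 kip·ft (hogging).
Span XY, ΣM about X with M_Y applied at Y: R_Y^{XY}·11 = 0 + 127.7, so R_Y^{XY} = 11.61 kip and R_X = 0 − 11.61 = -11.61 kip.
Span YZ, ΣM about Z: R_Y^{YZ}·9.4 = 866.3 + 127.7, so R_Y^{YZ} = 105.7 kip and R_Z = 153.6 − 105.7 = 47.85 kip.
R_Y = 11.61 + 105.7 = 117.4 kip.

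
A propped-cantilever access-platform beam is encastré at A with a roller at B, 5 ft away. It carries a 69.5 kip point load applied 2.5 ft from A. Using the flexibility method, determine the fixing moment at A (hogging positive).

Remove the prop at B; the released (primary) structure is a cantilever built in at A.
Deflection at B on the released cantilever, summing each load's contribution:
  point load 69.5 at a = 2.5: Pa²(3L − a)/(6EI) = 904.9/EI
Tip deflection under a unit load at B: L³/(3EI) = 41.67/EI.
The prop prevents deflection at B: R_B = δ_0/δ_{BB} = 904.9/41.67 = 21.72 kip.
Moment equilibrium about A: M_A = Σ(load moments about A) − R_B·L = 173.8 − 21.72×5 = 65.16 kip·ft.

M_A = 65.16 kip·ft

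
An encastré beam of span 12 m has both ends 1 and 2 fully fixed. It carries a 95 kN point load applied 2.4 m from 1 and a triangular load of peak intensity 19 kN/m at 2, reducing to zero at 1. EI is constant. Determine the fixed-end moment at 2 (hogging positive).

Take the two fixed-end moments M_1, M_2 as redundants; the released structure is the simple span 12.
On the primary (simply-supported) span, the end slopes from the loading are:
  at 1: point load 95 at a = 2.4: Pab(L + b)/(6LEI) = 656.6/EI
  at 2: point load 95 at a = 2.4: Pab(L + a)/(6LEI) = 437.8/EI
  at 1: triangular load, peak 19: 7w₀L³/(360EI) = 638.4/EI
  at 2: triangular load, peak 19: w₀L³/(45EI) = 729.6/EI
  θ_10 = 1295/EI,  θ_20 = 1167/EI
Flexibility coefficients: a unit moment at one end gives L/(3EI) there and L/(6EI) at the far end, so f₁₁ = f₂₂ = 4/EI and f₁₂ = f₂₁ = 2/EI.
Compatibility — zero rotation at each built-in end:
  4 M_1 + 2 M_2 = 1295
  2 M_1 + 4 M_2 = 1167
Solving the pair gives M_1 = 237.1 kN·m and M_2 = 173.3 kN·m (hogging).

M_2 = 173.3 kN·m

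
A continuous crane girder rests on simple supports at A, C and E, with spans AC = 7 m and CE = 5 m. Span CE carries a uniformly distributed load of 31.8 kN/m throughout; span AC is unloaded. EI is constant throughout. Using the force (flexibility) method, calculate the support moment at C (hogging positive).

M_C = 41.41 kN·m

Take M_C as the redundant. Released structure: two simple spans AC and CE with a hinge at C.
End slopes at the hinge C, treating each span as simply supported:
  span CE: UDL 31.8: wL³/(24EI) = 165.6/EI
  relative rotation θ_0 = (0 + 165.6)/EI = 165.6/EI
A unit hogging moment at C produces rotation L₁/(3EI) + L₂/(3EI) = 4/EI.
Slope continuity at C: θ_0 = M_C·4/EI, so M_C = 165.6/4 = 41.41 kN·m (hogging).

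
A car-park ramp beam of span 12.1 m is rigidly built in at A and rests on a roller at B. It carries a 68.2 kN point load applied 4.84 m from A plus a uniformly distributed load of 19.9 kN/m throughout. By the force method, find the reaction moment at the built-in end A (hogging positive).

M_A = 522.6 kN·m

Remove the prop at B; the released (primary) structure is a cantilever built in at A.
Primary-structure tip deflection at B by superposition:
  point load 68.2 at a = 4.84: Pa²(3L − a)/(6EI) = 8377/EI
  UDL 19.9: wL⁴/(8EI) = 53322/EI
  δ_0 = 61699/EI
Flexibility coefficient — unit upward force at B: δ_{BB} = L³/(3EI) = 590.5/EI.
Compatibility at B: δ_0 − R_B·δ_{BB} = 0, so R_B = 61699/590.5 = 104.5 kN.
Moment equilibrium about A: M_A = Σ(load moments about A) − R_B·L = 1787 − 104.5×12.1 = 522.6 kN·m.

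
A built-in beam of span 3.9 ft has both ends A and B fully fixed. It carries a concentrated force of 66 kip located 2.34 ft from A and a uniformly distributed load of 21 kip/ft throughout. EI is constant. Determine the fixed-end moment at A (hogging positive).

M_A = 51.33 kip·ft

Take the two fixed-end moments M_A, M_B as redundants; the released structure is the simple span AB.
Simple-span end rotations at A and B under the given loads:
  at A: point load 66 at a = 2.34: Pab(L + b)/(6LEI) = 56.22/EI
  at B: point load 66 at a = 2.34: Pab(L + a)/(6LEI) = 64.25/EI
  at A: UDL 21: wL³/(24EI) = 51.9/EI
  at B: UDL 21: wL³/(24EI) = 51.9/EI
  θ_A0 = 108.1/EI,  θ_B0 = 116.2/EI
Flexibility coefficients: a unit moment at one end gives L/(3EI) there and L/(6EI) at the far end, so f₁₁ = f₂₂ = 1.3/EI and f₁₂ = f₂₁ = 0.65/EI.
Compatibility — zero rotation at each built-in end:
  1.3 M_A + 0.65 M_B = 108.1
  0.65 M_A + 1.3 M_B = 116.2
Solving the pair gives M_A = 51.33 kip·ft and M_B = 63.68 kip·ft (hogging).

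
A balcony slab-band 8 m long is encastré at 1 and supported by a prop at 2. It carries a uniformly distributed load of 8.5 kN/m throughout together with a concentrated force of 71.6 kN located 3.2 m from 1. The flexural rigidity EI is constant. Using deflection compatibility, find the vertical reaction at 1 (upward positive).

R_1 = 99.21 kN

Choose R_2 as the redundant. The primary structure is the cantilever fixed at 1.
Deflection at 2 on the released cantilever, summing each load's contribution:
  UDL 8.5: wL⁴/(8EI) = 4352/EI
  point load 71.6 at a = 3.2: Pa²(3L − a)/(6EI) = 2542/EI
  δ_0 = 6894/EI
Flexibility coefficient — unit upward force at 2: δ_{22} = L³/(3EI) = 170.7/EI.
The prop prevents deflection at 2: R_2 = δ_0/δ_{22} = 6894/170.7 = 40.39 kN.
Vertical equilibrium: R_1 = ΣP − R_2 = 139.6 − 40.39 = 99.21 kN.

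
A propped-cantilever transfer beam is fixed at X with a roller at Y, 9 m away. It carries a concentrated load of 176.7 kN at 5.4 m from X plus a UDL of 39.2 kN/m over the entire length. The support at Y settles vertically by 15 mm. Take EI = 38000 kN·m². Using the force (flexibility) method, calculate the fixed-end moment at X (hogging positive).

Take the reaction at Y as the redundant and release it; the primary structure is a cantilever fixed at X.
Primary-structure tip deflection at Y by superposition:
  point load 176.7 at a = 5.4: Pa²(3L − a)/(6EI) = 18549/EI
  UDL 39.2: wL⁴/(8EI) = 32149/EI
  δ_0 = 50698/EI
Tip deflection under a unit load at Y: L³/(3EI) = 243/EI.
With EI = 38000 kN·m²: δ_0 = 1.3342 m and δ_{YY} = 0.006395 m/kN.
Compatibility — the beam at Y must follow the support down by 0.015 m: δ_0 − R_Y·δ_{YY} = 0.015, so R_Y = (1.3342 − 0.015)/0.006395 = 206.3 kN.
Moment equilibrium about X: M_X = Σ(load moments about X) − R_Y·L = 2542 − 206.3×9 = 685.2 kN·m.

M_X = 685.2 kN·m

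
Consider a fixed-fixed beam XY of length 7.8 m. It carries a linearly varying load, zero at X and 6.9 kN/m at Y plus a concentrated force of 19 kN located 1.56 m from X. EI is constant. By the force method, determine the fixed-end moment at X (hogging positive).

Release both end moments; the primary structure is a simply-supported span XY with redundants M_X and M_Y.
On the primary (simply-supported) span, the end slopes from the loading are:
  at X: triangular load, peak 6.9: 7w₀L³/(360EI) = 63.67/EI
  at Y: triangular load, peak 6.9: w₀L³/(45EI) = 72.76/EI
  at X: point load 19 at a = 1.56: Pab(L + b)/(6LEI) = 55.49/EI
  at Y: point load 19 at a = 1.56: Pab(L + a)/(6LEI) = 36.99/EI
  θ_X0 = 119.2/EI,  θ_Y0 = 109.8/EI
Flexibility coefficients: a unit moment at one end gives L/(3EI) there and L/(6EI) at the far end, so f₁₁ = f₂₂ = 2.6/EI and f₁₂ = f₂₁ = 1.3/EI.
Compatibility — zero rotation at each built-in end:
  2.6 M_X + 1.3 M_Y = 119.2
  1.3 M_X + 2.6 M_Y = 109.8
Solving the pair gives M_X = 32.96 kN·m and M_Y = 25.73 kN·m (hogging).

M_X = 32.96 kN·m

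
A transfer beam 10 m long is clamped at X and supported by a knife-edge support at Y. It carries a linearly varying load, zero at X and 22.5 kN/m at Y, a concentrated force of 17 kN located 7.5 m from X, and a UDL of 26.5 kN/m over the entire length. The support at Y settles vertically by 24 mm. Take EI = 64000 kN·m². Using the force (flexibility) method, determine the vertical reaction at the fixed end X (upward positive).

R_X = 227.1 kN

Choose R_Y as the redundant. The primary structure is the cantilever fixed at X.
Downward deflection at the released point Y due to the loads:
  triangular load, peak 22.5 at the free end: 11w₀L⁴/(120EI) = 20625/EI
  point load 17 at a = 7.5: Pa²(3L − a)/(6EI) = 3586/EI
  UDL 26.5: wL⁴/(8EI) = 33125/EI
  δ_0 = 57336/EI
Flexibility coefficient — unit upward force at Y: δ_{YY} = L³/(3EI) = 333.3/EI.
With EI = 64000 kN·m²: δ_0 = 0.89587 m and δ_{YY} = 0.005208 m/kN.
Compatibility — the beam at Y must follow the support down by 0.024 m: δ_0 − R_Y·δ_{YY} = 0.024, so R_Y = (0.89587 − 0.024)/0.005208 = 167.4 kN.
Vertical equilibrium: R_X = ΣP − R_Y = 394.5 − 167.4 = 227.1 kN.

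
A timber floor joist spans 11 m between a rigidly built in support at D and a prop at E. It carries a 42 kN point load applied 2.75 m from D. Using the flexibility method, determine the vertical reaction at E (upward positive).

Take the reaction at E as the redundant and release it; the primary structure is a cantilever fixed at D.
Downward deflection at the released point E due to the loads:
  point load 42 at a = 2.75: Pa²(3L − a)/(6EI) = 1601/EI
Tip deflection under a unit load at E: L³/(3EI) = 443.7/EI.
Compatibility at E: δ_0 − R_E·δ_{EE} = 0, so R_E = 1601/443.7 = 3.609 kN.

R_E = 3.609 kN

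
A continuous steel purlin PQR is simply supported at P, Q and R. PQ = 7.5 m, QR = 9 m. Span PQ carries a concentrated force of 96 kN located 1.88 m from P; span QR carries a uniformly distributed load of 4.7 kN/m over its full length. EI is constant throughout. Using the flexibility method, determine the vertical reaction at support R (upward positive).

R_R = 13.99 kN

Take M_Q as the redundant. Released structure: two simple spans PQ and QR with a hinge at Q.
Rotations at Q on the released spans (each span's end-slope, ×1/EI):
  span PQ: point load 96 at a = 1.88: Pab(L + a)/(6LEI) = 211.4/EI
  span QR: UDL 4.7: wL³/(24EI) = 142.8/EI
  relative rotation θ_0 = (211.4 + 142.8)/EI = 354.2/EI
A unit hogging moment at Q produces rotation L₁/(3EI) + L₂/(3EI) = 5.5/EI.
Slope continuity at Q: θ_0 = M_Q·5.5/EI, so M_Q = 354.2/5.5 = 64.4 kN·m (hogging).
Span QR, ΣM about R: R_Q^{QR}·9 = 190.3 + 64.4, so R_Q^{QR} = 28.31 kN and R_R = 42.3 − 28.31 = 13.99 kN.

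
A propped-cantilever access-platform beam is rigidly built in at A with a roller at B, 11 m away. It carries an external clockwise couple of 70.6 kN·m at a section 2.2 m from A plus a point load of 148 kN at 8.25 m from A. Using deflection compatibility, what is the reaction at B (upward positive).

Choose R_B as the redundant. The primary structure is the cantilever fixed at A.
Primary-structure tip deflection at B by superposition:
  clockwise couple 70.6 at a = 2.2: M₀a(2L − a)/(2EI) = 1538/EI
  point load 148 at a = 8.25: Pa²(3L − a)/(6EI) = 41552/EI
  δ_0 = 43090/EI
Tip deflection under a unit load at B: L³/(3EI) = 443.7/EI.
Compatibility at B: δ_0 − R_B·δ_{BB} = 0, so R_B = 43090/443.7 = 97.12 kN.

R_B = 97.12 kN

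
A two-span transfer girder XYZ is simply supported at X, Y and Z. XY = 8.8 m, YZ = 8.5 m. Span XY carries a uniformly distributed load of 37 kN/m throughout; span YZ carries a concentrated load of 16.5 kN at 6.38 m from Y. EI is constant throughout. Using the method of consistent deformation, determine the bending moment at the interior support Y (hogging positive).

Take M_Y as the redundant. Released structure: two simple spans XY and YZ with a hinge at Y.
End slopes at the hinge Y, treating each span as simply supported:
  span XY: UDL 37: wL³/(24EI) = 1051/EI
  span YZ: point load 16.5 at a = 6.38: Pab(L + b)/(6LEI) = 46.47/EI
  relative rotation θ_0 = (1051 + 46.47)/EI = 1097/EI
A unit hogging moment at Y produces rotation L₁/(3EI) + L₂/(3EI) = 5.767/EI.
Slope continuity at Y: θ_0 = M_Y·5.767/EI, so M_Y = 1097/5.767 = 190.2 kN·m (hogging).

M_Y = 190.2 kN·m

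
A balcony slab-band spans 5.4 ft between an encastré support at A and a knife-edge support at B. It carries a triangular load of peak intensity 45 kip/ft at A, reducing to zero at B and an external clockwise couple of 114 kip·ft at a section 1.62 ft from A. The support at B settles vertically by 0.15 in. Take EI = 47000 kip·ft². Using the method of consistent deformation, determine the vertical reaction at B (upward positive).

R_B = 29.26 kip

Take the reaction at B as the redundant and release it; the primary structure is a cantilever fixed at A.
Downward deflection at the released point B due to the loads:
  triangular load, peak 45 at the fixed end: w₀L⁴/(30EI) = 1275/EI
  clockwise couple 114 at a = 1.62: M₀a(2L − a)/(2EI) = 847.7/EI
  δ_0 = 2123/EI
Tip deflection under a unit load at B: L³/(3EI) = 52.49/EI.
With EI = 47000 kip·ft²: δ_0 = 0.045173 ft and δ_{BB} = 0.001117 ft/kip.
Compatibility — the beam at B must follow the support down by 0.0125 ft: δ_0 − R_B·δ_{BB} = 0.0125, so R_B = (0.045173 − 0.0125)/0.001117 = 29.26 kip.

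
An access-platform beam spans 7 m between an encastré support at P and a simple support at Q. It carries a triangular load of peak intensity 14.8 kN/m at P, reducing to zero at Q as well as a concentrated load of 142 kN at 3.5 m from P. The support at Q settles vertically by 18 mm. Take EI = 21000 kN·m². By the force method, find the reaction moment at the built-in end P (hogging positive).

Remove the prop at Q; the released (primary) structure is a cantilever built in at P.
Deflection at Q on the released cantilever, summing each load's contribution:
  triangular load, peak 14.8 at the fixed end: w₀L⁴/(30EI) = 1184/EI
  point load 142 at a = 3.5: Pa²(3L − a)/(6EI) = 5074/EI
  δ_0 = 6258/EI
Flexibility coefficient — unit upward force at Q: δ_{QQ} = L³/(3EI) = 114.3/EI.
With EI = 21000 kN·m²: δ_0 = 0.298 m and δ_{QQ} = 0.005444 m/kN.
Compatibility — the beam at Q must follow the support down by 0.018 m: δ_0 − R_Q·δ_{QQ} = 0.018, so R_Q = (0.298 − 0.018)/0.005444 = 51.43 kN.
Moment equilibrium about P: M_P = Σ(load moments about P) − R_Q·L = 617.9 − 51.43×7 = 257.9 kN·m.

M_P = 257.9 kN·m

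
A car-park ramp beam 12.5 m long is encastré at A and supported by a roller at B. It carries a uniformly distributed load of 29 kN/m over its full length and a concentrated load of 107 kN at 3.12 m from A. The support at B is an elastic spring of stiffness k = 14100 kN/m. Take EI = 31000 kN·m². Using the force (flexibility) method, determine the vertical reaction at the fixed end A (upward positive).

Release the roller at B. Primary structure: cantilever fixed at A.
Downward deflection at the released point B due to the loads:
  UDL 29: wL⁴/(8EI) = 88501/EI
  point load 107 at a = 3.12: Pa²(3L − a)/(6EI) = 5968/EI
  δ_0 = 94469/EI
Tip deflection under a unit load at B: L³/(3EI) = 651/EI.
With EI = 31000 kN·m²: δ_0 = 3.0474 m and δ_{BB} = 0.021001 m/kN.
Compatibility — the spring shortens by R_B/k under the reaction it provides: δ_0 − R_B·δ_{BB} = R_B/k. With 1/k = 0.000071 m/kN, R_B = δ_0 / (δ_{BB} + 1/k) = 3.0474 / (0.021001 + 0.000071) = 144.6 kN.
Vertical equilibrium: R_A = ΣP − R_B = 469.5 − 144.6 = 324.9 kN.

R_A = 324.9 kN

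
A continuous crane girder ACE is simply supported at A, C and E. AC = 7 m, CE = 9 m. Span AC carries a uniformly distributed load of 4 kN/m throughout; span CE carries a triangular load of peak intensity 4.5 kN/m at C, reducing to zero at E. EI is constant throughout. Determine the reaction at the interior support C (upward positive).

Release continuity at C by inserting a hinge; the redundant is the internal moment M_C. The primary structure is two simply-supported spans AC and CE.
Rotations at C on the released spans (each span's end-slope, ×1/EI):
  span AC: UDL 4: wL³/(24EI) = 57.17/EI
  span CE: triangular load, peak 4.5: w₀L³/(45EI) = 72.9/EI
  relative rotation θ_0 = (57.17 + 72.9)/EI = 130.1/EI
A unit hogging moment at C produces rotation L₁/(3EI) + L₂/(3EI) = 5.333/EI.
Compatibility: M_C·(L₁+L₂)/(3EI) = θ_0, giving M_C = 24.39 kN·m (hogging).
Span AC, ΣM about A with M_C applied at C: R_C^{AC}·7 = 98 + 24.39, so R_C^{AC} = 17.48 kN and R_A = 28 − 17.48 = 10.52 kN.
Span CE, ΣM about E: R_C^{CE}·9 = 121.5 + 24.39, so R_C^{CE} = 16.21 kN and R_E = 20.25 − 16.21 = 4.04 kN.
R_C = 17.48 + 16.21 = 33.69 kN.

R_C = 33.69 kN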